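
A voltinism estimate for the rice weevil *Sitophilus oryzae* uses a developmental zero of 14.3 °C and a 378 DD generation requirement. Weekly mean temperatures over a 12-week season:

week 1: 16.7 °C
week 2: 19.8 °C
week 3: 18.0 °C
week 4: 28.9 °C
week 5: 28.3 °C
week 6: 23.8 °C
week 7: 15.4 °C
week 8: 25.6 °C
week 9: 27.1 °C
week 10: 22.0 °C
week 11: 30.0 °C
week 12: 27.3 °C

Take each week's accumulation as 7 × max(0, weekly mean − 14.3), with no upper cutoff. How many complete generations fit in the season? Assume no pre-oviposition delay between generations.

2 generations

Weekly DD (7 × max(0, T̄ − 14.3)): 16.8, 38.5, 25.9, 102.2, 98.0, 66.5, 7.7, 79.1, 89.6, 53.9, 109.9, 91.0.
Season total = 779.1 DD.
Complete generations = ⌊779.1 / 378⌋ = 2.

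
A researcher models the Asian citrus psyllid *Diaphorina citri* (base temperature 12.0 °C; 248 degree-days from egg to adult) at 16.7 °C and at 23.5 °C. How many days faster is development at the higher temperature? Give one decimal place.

31.2 days

At 16.7 °C: 248 / (16.7 − 12.0) = 248 / 4.7 = 52.766 d.
At 23.5 °C: 248 / (23.5 − 12.0) = 248 / 11.5 = 21.565 d.
Difference = |52.766 − 21.565| = 31.201 ≈ 31.2 days.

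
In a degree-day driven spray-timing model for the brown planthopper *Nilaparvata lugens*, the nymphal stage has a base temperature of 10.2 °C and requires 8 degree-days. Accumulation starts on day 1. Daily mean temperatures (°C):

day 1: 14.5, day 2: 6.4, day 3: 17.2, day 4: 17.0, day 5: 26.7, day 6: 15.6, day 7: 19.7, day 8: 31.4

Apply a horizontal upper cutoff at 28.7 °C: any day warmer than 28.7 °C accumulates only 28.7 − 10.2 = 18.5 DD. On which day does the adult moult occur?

Daily DD above 10.2 °C (capped at 18.5): 4.3, 0.0, 7.0, 6.8, 16.5, 5.4, 9.5, 18.5.
Cumulative: 4.3, 4.3, 11.3, 18.1, 34.6, 40.0, 49.5, 68.0.
The total first reaches 8 DD on day 3.

day 3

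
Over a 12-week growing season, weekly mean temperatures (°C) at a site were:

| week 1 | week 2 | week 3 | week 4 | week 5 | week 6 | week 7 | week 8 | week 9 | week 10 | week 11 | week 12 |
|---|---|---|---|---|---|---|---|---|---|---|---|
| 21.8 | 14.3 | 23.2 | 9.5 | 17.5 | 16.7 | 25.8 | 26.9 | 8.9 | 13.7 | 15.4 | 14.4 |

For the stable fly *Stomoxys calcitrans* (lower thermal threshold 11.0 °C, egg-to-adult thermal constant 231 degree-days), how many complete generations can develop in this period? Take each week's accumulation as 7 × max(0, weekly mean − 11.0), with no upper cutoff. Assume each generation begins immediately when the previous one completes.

Weekly DD (7 × max(0, T̄ − 11.0)): 75.6, 23.1, 85.4, 0.0, 45.5, 39.9, 103.6, 111.3, 0.0, 18.9, 30.8, 23.8.
Season total = 557.9 DD.
Complete generations = ⌊557.9 / 231⌋ = 2.

2 generations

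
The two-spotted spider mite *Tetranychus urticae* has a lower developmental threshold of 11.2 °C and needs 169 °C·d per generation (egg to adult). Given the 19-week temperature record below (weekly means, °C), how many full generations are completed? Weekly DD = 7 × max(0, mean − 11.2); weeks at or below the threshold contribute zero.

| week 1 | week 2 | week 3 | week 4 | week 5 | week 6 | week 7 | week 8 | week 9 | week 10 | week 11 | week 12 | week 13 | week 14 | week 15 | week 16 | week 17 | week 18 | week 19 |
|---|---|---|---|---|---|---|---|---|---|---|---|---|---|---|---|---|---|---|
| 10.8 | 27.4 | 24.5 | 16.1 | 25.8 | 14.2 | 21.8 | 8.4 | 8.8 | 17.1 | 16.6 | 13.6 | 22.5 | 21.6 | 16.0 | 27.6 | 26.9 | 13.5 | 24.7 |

6 generations

Weekly DD (7 × max(0, T̄ − 11.2)): 0.0, 113.4, 93.1, 34.3, 102.2, 21.0, 74.2, 0.0, 0.0, 41.3, 37.8, 16.8, 79.1, 72.8, 33.6, 114.8, 109.9, 16.1, 94.5.
Season total = 1054.9 DD.
Complete generations = ⌊1054.9 / 169⌋ = 6.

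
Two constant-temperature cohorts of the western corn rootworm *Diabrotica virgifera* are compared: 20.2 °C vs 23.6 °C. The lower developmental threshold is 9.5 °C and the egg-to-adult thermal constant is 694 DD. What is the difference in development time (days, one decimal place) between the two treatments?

At 20.2 °C: 694 / (20.2 − 9.5) = 694 / 10.7 = 64.860 d.
At 23.6 °C: 694 / (23.6 − 9.5) = 694 / 14.1 = 49.220 d.
Difference = |64.860 − 49.220| = 15.640 ≈ 15.6 days.

15.6 days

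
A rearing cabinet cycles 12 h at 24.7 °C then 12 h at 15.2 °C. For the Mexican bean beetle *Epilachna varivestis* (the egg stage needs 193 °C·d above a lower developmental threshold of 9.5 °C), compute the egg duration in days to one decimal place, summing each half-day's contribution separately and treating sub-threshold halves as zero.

18.5 days

Day half: max(0, 24.7 − 9.5) × 0.5 = 15.2 × 0.5 = 7.60 DD.
Night half: max(0, 15.2 − 9.5) × 0.5 = 5.7 × 0.5 = 2.85 DD.
Per 24 h: 10.45 DD/day.
Duration = 193 / 10.45 = 18.469 ≈ 18.5 days.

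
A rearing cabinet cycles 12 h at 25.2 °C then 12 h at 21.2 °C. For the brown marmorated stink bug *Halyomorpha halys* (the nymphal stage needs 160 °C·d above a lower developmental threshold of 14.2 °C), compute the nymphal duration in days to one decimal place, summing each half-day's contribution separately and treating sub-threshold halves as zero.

Day half: max(0, 25.2 − 14.2) × 0.5 = 11.0 × 0.5 = 5.50 DD.
Night half: max(0, 21.2 − 14.2) × 0.5 = 7.0 × 0.5 = 3.50 DD.
Per 24 h: 9.00 DD/day.
Duration = 160 / 9.00 = 17.778 ≈ 17.8 days.

17.8 days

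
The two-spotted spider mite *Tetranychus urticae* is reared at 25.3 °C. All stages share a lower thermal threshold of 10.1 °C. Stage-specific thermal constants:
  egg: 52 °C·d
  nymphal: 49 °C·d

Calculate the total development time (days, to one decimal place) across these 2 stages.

Daily accumulation at 25.3 °C = 25.3 − 10.1 = 15.2 DD/day.
Total K = 52 + 49 = 101 DD.
Total duration = 101 / 15.2 = 6.645 ≈ 6.6 days.

6.6 days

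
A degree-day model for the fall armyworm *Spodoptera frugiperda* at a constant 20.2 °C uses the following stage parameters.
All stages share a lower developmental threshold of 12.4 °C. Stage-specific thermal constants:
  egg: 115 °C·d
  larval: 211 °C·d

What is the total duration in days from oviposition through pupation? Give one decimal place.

Daily accumulation at 20.2 °C = 20.2 − 12.4 = 7.8 DD/day.
Total K = 115 + 211 = 326 DD.
Total duration = 326 / 7.8 = 41.795 ≈ 41.8 days.

41.8 days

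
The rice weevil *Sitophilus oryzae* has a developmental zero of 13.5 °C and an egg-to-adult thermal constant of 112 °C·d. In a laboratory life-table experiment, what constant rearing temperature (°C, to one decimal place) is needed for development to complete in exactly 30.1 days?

17.2 °C

Required daily accumulation = 112 / 30.1 = 3.721 DD/day.
T = T_base + 3.721 = 13.5 + 3.721 = 17.221 ≈ 17.2 °C.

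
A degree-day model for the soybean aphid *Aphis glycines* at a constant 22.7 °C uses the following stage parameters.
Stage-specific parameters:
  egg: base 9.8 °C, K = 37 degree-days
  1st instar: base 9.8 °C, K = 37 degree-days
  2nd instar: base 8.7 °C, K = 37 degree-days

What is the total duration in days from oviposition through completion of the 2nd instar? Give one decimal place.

egg: 37 / (22.7 − 9.8) = 37 / 12.9 = 2.868 d.
1st instar: 37 / (22.7 − 9.8) = 37 / 12.9 = 2.868 d.
2nd instar: 37 / (22.7 − 8.7) = 37 / 14.0 = 2.643 d.
Sum = 8.379 ≈ 8.4 days.

8.4 days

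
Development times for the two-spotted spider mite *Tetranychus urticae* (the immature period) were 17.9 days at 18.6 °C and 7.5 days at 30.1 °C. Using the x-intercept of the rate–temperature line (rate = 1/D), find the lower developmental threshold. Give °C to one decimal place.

10.3 °C

Under the model K = D·(T − T_b), so D₁·(T₁ − T_b) = D₂·(T₂ − T_b).
17.9·(18.6 − T_b) = 7.5·(30.1 − T_b)
T_b = (17.9·18.6 − 7.5·30.1) / (17.9 − 7.5) = 107.19 / 10.4 = 10.307 °C ≈ 10.3 °C.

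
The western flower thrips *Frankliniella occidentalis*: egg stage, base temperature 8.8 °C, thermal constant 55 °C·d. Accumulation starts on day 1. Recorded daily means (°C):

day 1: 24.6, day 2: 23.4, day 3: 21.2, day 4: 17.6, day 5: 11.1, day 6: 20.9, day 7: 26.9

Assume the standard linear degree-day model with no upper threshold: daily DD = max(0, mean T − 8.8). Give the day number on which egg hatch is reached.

day 6

Daily DD above 8.8 °C: 15.8, 14.6, 12.4, 8.8, 2.3, 12.1, 18.1.
Cumulative: 15.8, 30.4, 42.8, 51.6, 53.9, 66.0, 84.1.
The total first reaches 55 DD on day 6.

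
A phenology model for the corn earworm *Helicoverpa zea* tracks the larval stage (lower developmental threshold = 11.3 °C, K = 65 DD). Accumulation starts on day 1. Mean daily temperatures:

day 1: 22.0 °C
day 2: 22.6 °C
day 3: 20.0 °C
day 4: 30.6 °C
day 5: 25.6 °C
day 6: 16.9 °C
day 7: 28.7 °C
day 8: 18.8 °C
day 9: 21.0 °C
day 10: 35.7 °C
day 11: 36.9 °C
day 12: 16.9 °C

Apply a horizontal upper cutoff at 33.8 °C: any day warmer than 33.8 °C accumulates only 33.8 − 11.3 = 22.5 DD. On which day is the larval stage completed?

day 6

Daily DD above 11.3 °C (capped at 22.5): 10.7, 11.3, 8.7, 19.3, 14.3, 5.6, 17.4, 7.5, 9.7, 22.5, 22.5, 5.6.
Cumulative: 10.7, 22.0, 30.7, 50.0, 64.3, 69.9, 87.3, 94.8, 104.5, 127.0, 149.5, 155.1.
The total first reaches 65 DD on day 6.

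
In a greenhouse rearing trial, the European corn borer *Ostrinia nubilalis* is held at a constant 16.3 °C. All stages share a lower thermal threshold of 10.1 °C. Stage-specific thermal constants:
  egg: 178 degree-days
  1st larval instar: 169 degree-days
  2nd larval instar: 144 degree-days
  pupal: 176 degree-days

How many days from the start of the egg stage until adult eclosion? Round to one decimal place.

Daily accumulation at 16.3 °C = 16.3 − 10.1 = 6.2 DD/day.
Total K = 178 + 169 + 144 + 176 = 667 DD.
Total duration = 667 / 6.2 = 107.581 ≈ 107.6 days.

107.6 days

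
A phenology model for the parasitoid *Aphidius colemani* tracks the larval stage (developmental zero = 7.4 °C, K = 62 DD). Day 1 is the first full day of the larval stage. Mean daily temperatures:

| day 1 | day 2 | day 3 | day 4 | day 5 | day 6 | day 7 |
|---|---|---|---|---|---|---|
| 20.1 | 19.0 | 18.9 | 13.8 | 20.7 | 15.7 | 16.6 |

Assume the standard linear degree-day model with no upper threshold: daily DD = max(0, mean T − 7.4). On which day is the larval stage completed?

day 6

Daily DD above 7.4 °C: 12.7, 11.6, 11.5, 6.4, 13.3, 8.3, 9.2.
Cumulative: 12.7, 24.3, 35.8, 42.2, 55.5, 63.8, 73.0.
The total first reaches 62 DD on day 6.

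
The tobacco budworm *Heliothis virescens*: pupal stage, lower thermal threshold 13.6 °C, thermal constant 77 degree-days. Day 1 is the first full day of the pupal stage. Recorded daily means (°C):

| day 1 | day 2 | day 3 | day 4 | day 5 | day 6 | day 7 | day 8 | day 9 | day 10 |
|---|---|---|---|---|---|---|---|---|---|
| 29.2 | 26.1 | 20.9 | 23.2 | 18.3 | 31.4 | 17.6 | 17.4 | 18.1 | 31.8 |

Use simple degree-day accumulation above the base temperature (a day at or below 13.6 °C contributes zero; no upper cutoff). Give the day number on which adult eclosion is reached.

Daily DD above 13.6 °C: 15.6, 12.5, 7.3, 9.6, 4.7, 17.8, 4.0, 3.8, 4.5, 18.2.
Cumulative: 15.6, 28.1, 35.4, 45.0, 49.7, 67.5, 71.5, 75.3, 79.8, 98.0.
The total first reaches 77 DD on day 9.

day 9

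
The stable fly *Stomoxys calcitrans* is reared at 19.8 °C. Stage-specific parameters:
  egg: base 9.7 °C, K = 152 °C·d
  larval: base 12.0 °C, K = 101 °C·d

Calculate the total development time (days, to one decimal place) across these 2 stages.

28.0 days

egg: 152 / (19.8 − 9.7) = 152 / 10.1 = 15.050 d.
larval: 101 / (19.8 − 12.0) = 101 / 7.8 = 12.949 d.
Sum = 27.998 ≈ 28.0 days.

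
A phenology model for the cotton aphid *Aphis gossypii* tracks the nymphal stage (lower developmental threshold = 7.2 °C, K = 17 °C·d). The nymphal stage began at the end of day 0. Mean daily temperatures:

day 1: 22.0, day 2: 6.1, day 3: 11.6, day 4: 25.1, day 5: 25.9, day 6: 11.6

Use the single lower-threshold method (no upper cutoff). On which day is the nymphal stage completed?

Daily DD above 7.2 °C: 14.8, 0.0, 4.4, 17.9, 18.7, 4.4.
Cumulative: 14.8, 14.8, 19.2, 37.1, 55.8, 60.2.
The total first reaches 17 DD on day 3.

day 3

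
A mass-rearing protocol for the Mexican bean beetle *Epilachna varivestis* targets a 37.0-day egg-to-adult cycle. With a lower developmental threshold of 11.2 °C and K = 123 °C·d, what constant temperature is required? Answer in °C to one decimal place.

14.5 °C

Required daily accumulation = 123 / 37.0 = 3.324 DD/day.
T = T_base + 3.324 = 11.2 + 3.324 = 14.524 ≈ 14.5 °C.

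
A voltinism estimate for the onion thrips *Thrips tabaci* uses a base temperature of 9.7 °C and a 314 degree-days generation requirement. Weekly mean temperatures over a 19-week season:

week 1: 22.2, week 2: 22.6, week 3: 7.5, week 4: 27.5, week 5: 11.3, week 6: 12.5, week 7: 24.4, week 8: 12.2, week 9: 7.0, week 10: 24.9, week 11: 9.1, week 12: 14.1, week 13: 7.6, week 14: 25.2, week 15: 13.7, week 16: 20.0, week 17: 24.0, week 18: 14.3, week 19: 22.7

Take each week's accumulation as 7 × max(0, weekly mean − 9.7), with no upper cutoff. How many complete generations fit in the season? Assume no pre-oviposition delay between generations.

Weekly DD (7 × max(0, T̄ − 9.7)): 87.5, 90.3, 0.0, 124.6, 11.2, 19.6, 102.9, 17.5, 0.0, 106.4, 0.0, 30.8, 0.0, 108.5, 28.0, 72.1, 100.1, 32.2, 91.0.
Season total = 1022.7 DD.
Complete generations = ⌊1022.7 / 314⌋ = 3.

3 generations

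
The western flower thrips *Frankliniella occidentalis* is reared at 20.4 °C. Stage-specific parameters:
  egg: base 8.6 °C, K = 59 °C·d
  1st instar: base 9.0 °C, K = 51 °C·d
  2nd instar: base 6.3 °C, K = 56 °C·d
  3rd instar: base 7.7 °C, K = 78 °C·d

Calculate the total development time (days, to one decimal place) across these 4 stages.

19.6 days

egg: 59 / (20.4 − 8.6) = 59 / 11.8 = 5.000 d.
1st instar: 51 / (20.4 − 9.0) = 51 / 11.4 = 4.474 d.
2nd instar: 56 / (20.4 − 6.3) = 56 / 14.1 = 3.972 d.
3rd instar: 78 / (20.4 − 7.7) = 78 / 12.7 = 6.142 d.
Sum = 19.587 ≈ 19.6 days.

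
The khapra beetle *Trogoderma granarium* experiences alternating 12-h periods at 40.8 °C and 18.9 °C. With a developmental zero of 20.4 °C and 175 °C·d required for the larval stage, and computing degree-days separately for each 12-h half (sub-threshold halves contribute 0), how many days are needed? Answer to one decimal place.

Day half: max(0, 40.8 − 20.4) × 0.5 = 20.4 × 0.5 = 10.20 DD.
Night half: max(0, 18.9 − 20.4) × 0.5 = 0.0 × 0.5 = 0.00 DD.
Per 24 h: 10.20 DD/day.
Duration = 175 / 10.20 = 17.157 ≈ 17.2 days.

17.2 days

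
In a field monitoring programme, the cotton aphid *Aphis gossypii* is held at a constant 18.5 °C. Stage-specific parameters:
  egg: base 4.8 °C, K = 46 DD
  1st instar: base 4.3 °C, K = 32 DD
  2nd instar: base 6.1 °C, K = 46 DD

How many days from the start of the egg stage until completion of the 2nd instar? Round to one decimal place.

egg: 46 / (18.5 − 4.8) = 46 / 13.7 = 3.358 d.
1st instar: 32 / (18.5 − 4.3) = 32 / 14.2 = 2.254 d.
2nd instar: 46 / (18.5 − 6.1) = 46 / 12.4 = 3.710 d.
Sum = 9.321 ≈ 9.3 days.

9.3 days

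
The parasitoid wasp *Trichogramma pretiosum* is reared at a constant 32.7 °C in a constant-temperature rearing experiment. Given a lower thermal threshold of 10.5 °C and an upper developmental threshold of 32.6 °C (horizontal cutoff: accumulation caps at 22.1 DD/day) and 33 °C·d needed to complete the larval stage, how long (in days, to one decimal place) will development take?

1.5 days

Temperature 32.7 °C exceeds the upper threshold, so daily accumulation caps at 32.6 − 10.5 = 22.1 DD/day.
Duration = 33 / 22.1 = 1.493 ≈ 1.5 days.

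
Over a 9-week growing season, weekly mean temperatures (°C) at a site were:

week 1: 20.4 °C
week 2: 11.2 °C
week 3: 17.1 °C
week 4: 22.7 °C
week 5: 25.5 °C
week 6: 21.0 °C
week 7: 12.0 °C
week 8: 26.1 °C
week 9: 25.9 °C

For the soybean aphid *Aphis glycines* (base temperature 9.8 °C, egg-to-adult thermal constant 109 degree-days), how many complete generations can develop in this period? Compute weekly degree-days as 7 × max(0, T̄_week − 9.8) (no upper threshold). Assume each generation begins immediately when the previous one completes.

Weekly DD (7 × max(0, T̄ − 9.8)): 74.2, 9.8, 51.1, 90.3, 109.9, 78.4, 15.4, 114.1, 112.7.
Season total = 655.9 DD.
Complete generations = ⌊655.9 / 109⌋ = 6.

6 generations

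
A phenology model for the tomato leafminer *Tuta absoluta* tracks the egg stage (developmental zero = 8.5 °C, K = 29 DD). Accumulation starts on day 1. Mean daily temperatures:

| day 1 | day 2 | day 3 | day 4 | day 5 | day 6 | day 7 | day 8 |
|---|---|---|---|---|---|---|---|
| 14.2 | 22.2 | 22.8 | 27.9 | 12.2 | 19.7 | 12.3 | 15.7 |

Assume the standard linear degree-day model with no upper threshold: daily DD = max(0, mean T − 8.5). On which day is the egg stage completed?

day 3

Daily DD above 8.5 °C: 5.7, 13.7, 14.3, 19.4, 3.7, 11.2, 3.8, 7.2.
Cumulative: 5.7, 19.4, 33.7, 53.1, 56.8, 68.0, 71.8, 79.0.
The total first reaches 29 DD on day 3.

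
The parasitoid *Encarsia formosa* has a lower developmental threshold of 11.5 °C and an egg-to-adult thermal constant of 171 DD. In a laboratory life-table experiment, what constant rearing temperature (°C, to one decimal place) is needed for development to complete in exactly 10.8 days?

Required daily accumulation = 171 / 10.8 = 15.833 DD/day.
T = T_base + 15.833 = 11.5 + 15.833 = 27.333 ≈ 27.3 °C.

27.3 °C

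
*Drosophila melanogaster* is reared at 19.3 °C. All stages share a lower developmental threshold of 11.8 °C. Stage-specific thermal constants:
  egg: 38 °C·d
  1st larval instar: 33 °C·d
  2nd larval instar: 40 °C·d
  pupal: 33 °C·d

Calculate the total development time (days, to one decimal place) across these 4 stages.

Daily accumulation at 19.3 °C = 19.3 − 11.8 = 7.5 DD/day.
Total K = 38 + 33 + 40 + 33 = 144 DD.
Total duration = 144 / 7.5 = 19.200 ≈ 19.2 days.

19.2 days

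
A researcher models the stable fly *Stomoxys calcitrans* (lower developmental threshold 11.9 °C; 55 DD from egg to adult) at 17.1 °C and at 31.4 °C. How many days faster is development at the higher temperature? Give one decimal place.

At 17.1 °C: 55 / (17.1 − 11.9) = 55 / 5.2 = 10.577 d.
At 31.4 °C: 55 / (31.4 − 11.9) = 55 / 19.5 = 2.821 d.
Difference = |10.577 − 2.821| = 7.756 ≈ 7.8 days.

7.8 days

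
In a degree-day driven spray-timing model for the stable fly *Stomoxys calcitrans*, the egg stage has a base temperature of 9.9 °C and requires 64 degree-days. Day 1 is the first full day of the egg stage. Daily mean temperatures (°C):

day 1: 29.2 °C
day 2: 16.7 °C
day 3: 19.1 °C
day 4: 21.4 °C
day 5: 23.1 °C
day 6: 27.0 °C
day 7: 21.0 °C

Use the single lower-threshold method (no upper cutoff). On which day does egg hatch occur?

day 6

Daily DD above 9.9 °C: 19.3, 6.8, 9.2, 11.5, 13.2, 17.1, 11.1.
Cumulative: 19.3, 26.1, 35.3, 46.8, 60.0, 77.1, 88.2.
The total first reaches 64 DD on day 6.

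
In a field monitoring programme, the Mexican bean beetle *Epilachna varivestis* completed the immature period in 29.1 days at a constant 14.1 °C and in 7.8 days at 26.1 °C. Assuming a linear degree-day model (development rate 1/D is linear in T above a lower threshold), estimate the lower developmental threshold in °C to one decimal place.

Linear rate model ⇒ the product D·(T − T_b) is constant across temperatures.
29.1·(14.1 − T_b) = 7.8·(26.1 − T_b)
T_b = (29.1·14.1 − 7.8·26.1) / (29.1 − 7.8) = 206.73 / 21.3 = 9.706 °C ≈ 9.7 °C.

9.7 °C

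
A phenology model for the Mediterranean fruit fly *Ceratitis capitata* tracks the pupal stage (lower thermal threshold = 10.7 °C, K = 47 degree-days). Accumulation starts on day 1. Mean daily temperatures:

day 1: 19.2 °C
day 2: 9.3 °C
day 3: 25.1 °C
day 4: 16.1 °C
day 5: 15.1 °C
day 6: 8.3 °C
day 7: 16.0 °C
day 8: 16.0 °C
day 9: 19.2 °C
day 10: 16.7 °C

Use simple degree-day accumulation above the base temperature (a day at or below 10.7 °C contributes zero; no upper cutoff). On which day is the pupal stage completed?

Daily DD above 10.7 °C: 8.5, 0.0, 14.4, 5.4, 4.4, 0.0, 5.3, 5.3, 8.5, 6.0.
Cumulative: 8.5, 8.5, 22.9, 28.3, 32.7, 32.7, 38.0, 43.3, 51.8, 57.8.
The total first reaches 47 DD on day 9.

day 9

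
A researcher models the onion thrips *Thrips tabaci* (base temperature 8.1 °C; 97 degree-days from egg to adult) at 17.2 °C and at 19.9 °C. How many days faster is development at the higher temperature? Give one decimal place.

At 17.2 °C: 97 / (17.2 − 8.1) = 97 / 9.1 = 10.659 d.
At 19.9 °C: 97 / (19.9 − 8.1) = 97 / 11.8 = 8.220 d.
Difference = |10.659 − 8.220| = 2.439 ≈ 2.4 days.

2.4 days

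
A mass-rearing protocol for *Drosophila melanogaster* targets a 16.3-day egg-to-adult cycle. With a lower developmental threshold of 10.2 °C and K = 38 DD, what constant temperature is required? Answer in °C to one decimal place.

12.5 °C

Required daily accumulation = 38 / 16.3 = 2.331 DD/day.
T = T_base + 2.331 = 10.2 + 2.331 = 12.531 ≈ 12.5 °C.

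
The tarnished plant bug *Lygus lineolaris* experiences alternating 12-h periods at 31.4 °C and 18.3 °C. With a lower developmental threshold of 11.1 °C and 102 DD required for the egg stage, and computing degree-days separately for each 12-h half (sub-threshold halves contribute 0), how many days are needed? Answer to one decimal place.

7.4 days

Day half: max(0, 31.4 − 11.1) × 0.5 = 20.3 × 0.5 = 10.15 DD.
Night half: max(0, 18.3 − 11.1) × 0.5 = 7.2 × 0.5 = 3.60 DD.
Per 24 h: 13.75 DD/day.
Duration = 102 / 13.75 = 7.418 ≈ 7.4 days.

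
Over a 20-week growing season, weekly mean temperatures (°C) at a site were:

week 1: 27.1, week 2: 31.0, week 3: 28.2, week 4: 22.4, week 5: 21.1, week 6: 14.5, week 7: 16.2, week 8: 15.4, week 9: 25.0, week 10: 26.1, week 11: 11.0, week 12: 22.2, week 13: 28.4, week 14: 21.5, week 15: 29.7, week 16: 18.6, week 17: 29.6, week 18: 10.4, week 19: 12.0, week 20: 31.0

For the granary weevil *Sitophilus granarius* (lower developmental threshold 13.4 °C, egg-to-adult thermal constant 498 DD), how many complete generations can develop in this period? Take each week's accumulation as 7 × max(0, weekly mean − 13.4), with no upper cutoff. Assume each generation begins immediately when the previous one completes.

2 generations

Weekly DD (7 × max(0, T̄ − 13.4)): 95.9, 123.2, 103.6, 63.0, 53.9, 7.7, 19.6, 14.0, 81.2, 88.9, 0.0, 61.6, 105.0, 56.7, 114.1, 36.4, 113.4, 0.0, 0.0, 123.2.
Season total = 1261.4 DD.
Complete generations = ⌊1261.4 / 498⌋ = 2.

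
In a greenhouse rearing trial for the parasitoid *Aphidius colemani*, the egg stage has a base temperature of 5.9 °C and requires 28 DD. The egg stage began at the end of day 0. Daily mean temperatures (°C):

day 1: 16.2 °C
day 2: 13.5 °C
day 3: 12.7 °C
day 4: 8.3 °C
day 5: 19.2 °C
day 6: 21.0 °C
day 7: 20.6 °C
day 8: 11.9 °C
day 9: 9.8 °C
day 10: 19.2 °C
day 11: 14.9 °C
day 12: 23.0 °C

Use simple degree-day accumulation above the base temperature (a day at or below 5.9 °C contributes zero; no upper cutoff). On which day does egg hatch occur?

day 5

Daily DD above 5.9 °C: 10.3, 7.6, 6.8, 2.4, 13.3, 15.1, 14.7, 6.0, 3.9, 13.3, 9.0, 17.1.
Cumulative: 10.3, 17.9, 24.7, 27.1, 40.4, 55.5, 70.2, 76.2, 80.1, 93.4, 102.4, 119.5.
The total first reaches 28 DD on day 5.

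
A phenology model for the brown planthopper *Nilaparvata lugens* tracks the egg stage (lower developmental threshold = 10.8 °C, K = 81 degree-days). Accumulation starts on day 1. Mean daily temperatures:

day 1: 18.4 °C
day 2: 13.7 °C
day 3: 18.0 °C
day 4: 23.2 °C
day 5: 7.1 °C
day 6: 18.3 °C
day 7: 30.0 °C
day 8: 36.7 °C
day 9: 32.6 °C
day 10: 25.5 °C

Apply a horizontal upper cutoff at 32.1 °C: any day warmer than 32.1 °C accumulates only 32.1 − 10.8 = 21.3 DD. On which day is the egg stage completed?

day 9

Daily DD above 10.8 °C (capped at 21.3): 7.6, 2.9, 7.2, 12.4, 0.0, 7.5, 19.2, 21.3, 21.3, 14.7.
Cumulative: 7.6, 10.5, 17.7, 30.1, 30.1, 37.6, 56.8, 78.1, 99.4, 114.1.
The total first reaches 81 DD on day 9.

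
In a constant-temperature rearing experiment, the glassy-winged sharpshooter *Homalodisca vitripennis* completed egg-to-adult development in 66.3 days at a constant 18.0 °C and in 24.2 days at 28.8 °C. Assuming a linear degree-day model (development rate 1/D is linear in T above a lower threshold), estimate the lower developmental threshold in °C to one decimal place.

Under the model K = D·(T − T_b), so D₁·(T₁ − T_b) = D₂·(T₂ − T_b).
66.3·(18.0 − T_b) = 24.2·(28.8 − T_b)
T_b = (66.3·18.0 − 24.2·28.8) / (66.3 − 24.2) = 496.44 / 42.1 = 11.792 °C ≈ 11.8 °C.

11.8 °C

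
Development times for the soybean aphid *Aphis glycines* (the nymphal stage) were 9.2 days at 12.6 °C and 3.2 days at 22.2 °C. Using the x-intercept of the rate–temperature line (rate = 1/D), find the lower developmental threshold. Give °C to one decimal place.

Equal thermal constants: D₁(T₁ − T_b) = D₂(T₂ − T_b).
9.2·(12.6 − T_b) = 3.2·(22.2 − T_b)
T_b = (9.2·12.6 − 3.2·22.2) / (9.2 − 3.2) = 44.88 / 6.0 = 7.480 °C ≈ 7.5 °C.

7.5 °C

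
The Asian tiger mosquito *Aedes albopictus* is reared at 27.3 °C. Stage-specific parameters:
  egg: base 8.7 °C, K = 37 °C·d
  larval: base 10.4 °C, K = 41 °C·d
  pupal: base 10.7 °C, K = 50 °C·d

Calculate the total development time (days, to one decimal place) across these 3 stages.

7.4 days

egg: 37 / (27.3 − 8.7) = 37 / 18.6 = 1.989 d.
larval: 41 / (27.3 − 10.4) = 41 / 16.9 = 2.426 d.
pupal: 50 / (27.3 − 10.7) = 50 / 16.6 = 3.012 d.
Sum = 7.427 ≈ 7.4 days.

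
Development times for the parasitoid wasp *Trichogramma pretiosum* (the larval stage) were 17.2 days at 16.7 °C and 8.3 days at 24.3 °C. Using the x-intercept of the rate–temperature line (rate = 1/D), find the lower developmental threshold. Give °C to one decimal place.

9.6 °C

Linear rate model ⇒ the product D·(T − T_b) is constant across temperatures.
17.2·(16.7 − T_b) = 8.3·(24.3 − T_b)
T_b = (17.2·16.7 − 8.3·24.3) / (17.2 − 8.3) = 85.55 / 8.9 = 9.612 °C ≈ 9.6 °C.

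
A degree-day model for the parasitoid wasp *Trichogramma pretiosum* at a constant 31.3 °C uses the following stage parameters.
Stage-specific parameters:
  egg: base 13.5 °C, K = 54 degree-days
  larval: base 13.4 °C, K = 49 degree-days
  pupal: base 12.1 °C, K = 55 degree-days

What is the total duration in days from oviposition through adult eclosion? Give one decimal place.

8.6 days

egg: 54 / (31.3 − 13.5) = 54 / 17.8 = 3.034 d.
larval: 49 / (31.3 − 13.4) = 49 / 17.9 = 2.737 d.
pupal: 55 / (31.3 − 12.1) = 55 / 19.2 = 2.865 d.
Sum = 8.636 ≈ 8.6 days.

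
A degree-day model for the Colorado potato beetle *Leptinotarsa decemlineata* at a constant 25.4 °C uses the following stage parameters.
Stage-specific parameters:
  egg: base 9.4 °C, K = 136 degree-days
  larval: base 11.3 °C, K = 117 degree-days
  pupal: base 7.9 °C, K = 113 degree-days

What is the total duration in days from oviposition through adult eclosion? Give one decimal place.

23.3 days

egg: 136 / (25.4 − 9.4) = 136 / 16.0 = 8.500 d.
larval: 117 / (25.4 − 11.3) = 117 / 14.1 = 8.298 d.
pupal: 113 / (25.4 − 7.9) = 113 / 17.5 = 6.457 d.
Sum = 23.255 ≈ 23.3 days.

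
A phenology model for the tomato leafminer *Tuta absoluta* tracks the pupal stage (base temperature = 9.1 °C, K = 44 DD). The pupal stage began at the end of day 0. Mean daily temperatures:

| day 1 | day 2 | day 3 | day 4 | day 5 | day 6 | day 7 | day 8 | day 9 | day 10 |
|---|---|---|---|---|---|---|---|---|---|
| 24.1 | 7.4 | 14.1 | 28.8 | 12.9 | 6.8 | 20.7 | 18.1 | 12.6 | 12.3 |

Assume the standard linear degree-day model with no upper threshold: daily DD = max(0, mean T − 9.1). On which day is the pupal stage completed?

day 7

Daily DD above 9.1 °C: 15.0, 0.0, 5.0, 19.7, 3.8, 0.0, 11.6, 9.0, 3.5, 3.2.
Cumulative: 15.0, 15.0, 20.0, 39.7, 43.5, 43.5, 55.1, 64.1, 67.6, 70.8.
The total first reaches 44 DD on day 7.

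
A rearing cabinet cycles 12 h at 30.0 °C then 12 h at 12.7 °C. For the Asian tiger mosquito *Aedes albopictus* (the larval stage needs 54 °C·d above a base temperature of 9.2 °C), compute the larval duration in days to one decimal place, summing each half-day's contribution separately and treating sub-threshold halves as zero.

Day half: max(0, 30.0 − 9.2) × 0.5 = 20.8 × 0.5 = 10.40 DD.
Night half: max(0, 12.7 − 9.2) × 0.5 = 3.5 × 0.5 = 1.75 DD.
Per 24 h: 12.15 DD/day.
Duration = 54 / 12.15 = 4.444 ≈ 4.4 days.

4.4 days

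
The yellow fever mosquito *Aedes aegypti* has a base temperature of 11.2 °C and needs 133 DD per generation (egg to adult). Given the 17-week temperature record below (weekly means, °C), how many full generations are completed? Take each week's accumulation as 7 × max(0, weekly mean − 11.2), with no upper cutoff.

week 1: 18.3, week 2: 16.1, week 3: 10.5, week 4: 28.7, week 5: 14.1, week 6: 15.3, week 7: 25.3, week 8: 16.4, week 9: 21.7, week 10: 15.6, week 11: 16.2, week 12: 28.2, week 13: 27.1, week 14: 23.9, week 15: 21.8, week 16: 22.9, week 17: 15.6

7 generations

Weekly DD (7 × max(0, T̄ − 11.2)): 49.7, 34.3, 0.0, 122.5, 20.3, 28.7, 98.7, 36.4, 73.5, 30.8, 35.0, 119.0, 111.3, 88.9, 74.2, 81.9, 30.8.
Season total = 1036.0 DD.
Complete generations = ⌊1036.0 / 133⌋ = 7.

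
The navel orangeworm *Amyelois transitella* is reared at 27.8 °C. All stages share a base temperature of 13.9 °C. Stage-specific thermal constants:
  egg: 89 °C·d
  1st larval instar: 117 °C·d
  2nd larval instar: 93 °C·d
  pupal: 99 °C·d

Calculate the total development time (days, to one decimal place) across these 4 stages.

Daily accumulation at 27.8 °C = 27.8 − 13.9 = 13.9 DD/day.
Total K = 89 + 117 + 93 + 99 = 398 DD.
Total duration = 398 / 13.9 = 28.633 ≈ 28.6 days.

28.6 days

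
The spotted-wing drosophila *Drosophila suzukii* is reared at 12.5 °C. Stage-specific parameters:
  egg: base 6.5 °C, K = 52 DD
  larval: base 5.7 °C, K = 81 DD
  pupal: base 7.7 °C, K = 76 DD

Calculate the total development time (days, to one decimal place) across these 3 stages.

36.4 days

egg: 52 / (12.5 − 6.5) = 52 / 6.0 = 8.667 d.
larval: 81 / (12.5 − 5.7) = 81 / 6.8 = 11.912 d.
pupal: 76 / (12.5 − 7.7) = 76 / 4.8 = 15.833 d.
Sum = 36.412 ≈ 36.4 days.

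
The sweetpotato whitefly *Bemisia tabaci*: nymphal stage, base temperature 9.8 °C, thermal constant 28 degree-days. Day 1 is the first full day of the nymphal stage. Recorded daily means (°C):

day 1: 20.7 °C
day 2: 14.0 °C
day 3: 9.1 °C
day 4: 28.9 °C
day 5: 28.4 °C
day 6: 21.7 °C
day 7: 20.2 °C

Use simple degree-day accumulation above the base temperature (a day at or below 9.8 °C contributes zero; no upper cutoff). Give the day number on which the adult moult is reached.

Daily DD above 9.8 °C: 10.9, 4.2, 0.0, 19.1, 18.6, 11.9, 10.4.
Cumulative: 10.9, 15.1, 15.1, 34.2, 52.8, 64.7, 75.1.
The total first reaches 28 DD on day 4.

day 4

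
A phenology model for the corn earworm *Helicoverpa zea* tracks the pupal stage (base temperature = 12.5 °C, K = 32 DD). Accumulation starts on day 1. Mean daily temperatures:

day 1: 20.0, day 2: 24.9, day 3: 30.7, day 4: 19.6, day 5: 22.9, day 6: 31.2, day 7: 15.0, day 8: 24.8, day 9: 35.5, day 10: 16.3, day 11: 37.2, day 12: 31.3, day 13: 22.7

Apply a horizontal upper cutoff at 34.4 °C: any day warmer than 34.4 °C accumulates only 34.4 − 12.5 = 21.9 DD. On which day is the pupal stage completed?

Daily DD above 12.5 °C (capped at 21.9): 7.5, 12.4, 18.2, 7.1, 10.4, 18.7, 2.5, 12.3, 21.9, 3.8, 21.9, 18.8, 10.2.
Cumulative: 7.5, 19.9, 38.1, 45.2, 55.6, 74.3, 76.8, 89.1, 111.0, 114.8, 136.7, 155.5, 165.7.
The total first reaches 32 DD on day 3.

day 3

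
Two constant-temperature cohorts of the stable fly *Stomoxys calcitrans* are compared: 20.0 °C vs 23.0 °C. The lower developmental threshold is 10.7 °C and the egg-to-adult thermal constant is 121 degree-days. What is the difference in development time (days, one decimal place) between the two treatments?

At 20.0 °C: 121 / (20.0 − 10.7) = 121 / 9.3 = 13.011 d.
At 23.0 °C: 121 / (23.0 − 10.7) = 121 / 12.3 = 9.837 d.
Difference = |13.011 − 9.837| = 3.173 ≈ 3.2 days.

3.2 days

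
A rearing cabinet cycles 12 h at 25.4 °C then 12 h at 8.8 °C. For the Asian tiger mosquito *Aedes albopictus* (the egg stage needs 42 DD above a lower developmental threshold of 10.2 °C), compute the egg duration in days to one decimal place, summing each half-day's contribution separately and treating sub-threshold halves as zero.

Day half: max(0, 25.4 − 10.2) × 0.5 = 15.2 × 0.5 = 7.60 DD.
Night half: max(0, 8.8 − 10.2) × 0.5 = 0.0 × 0.5 = 0.00 DD.
Per 24 h: 7.60 DD/day.
Duration = 42 / 7.60 = 5.526 ≈ 5.5 days.

5.5 days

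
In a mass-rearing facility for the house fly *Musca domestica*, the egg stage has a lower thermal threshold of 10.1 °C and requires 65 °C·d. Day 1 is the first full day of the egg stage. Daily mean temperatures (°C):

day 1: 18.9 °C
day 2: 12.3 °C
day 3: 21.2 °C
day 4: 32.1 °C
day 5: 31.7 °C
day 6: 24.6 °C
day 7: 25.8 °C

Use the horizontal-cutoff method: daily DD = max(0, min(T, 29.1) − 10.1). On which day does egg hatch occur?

day 6

Daily DD above 10.1 °C (capped at 19.0): 8.8, 2.2, 11.1, 19.0, 19.0, 14.5, 15.7.
Cumulative: 8.8, 11.0, 22.1, 41.1, 60.1, 74.6, 90.3.
The total first reaches 65 DD on day 6.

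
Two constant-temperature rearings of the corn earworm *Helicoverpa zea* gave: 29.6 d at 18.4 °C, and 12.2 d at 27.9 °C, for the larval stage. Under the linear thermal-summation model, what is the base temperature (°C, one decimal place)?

11.7 °C

Under the model K = D·(T − T_b), so D₁·(T₁ − T_b) = D₂·(T₂ − T_b).
29.6·(18.4 − T_b) = 12.2·(27.9 − T_b)
T_b = (29.6·18.4 − 12.2·27.9) / (29.6 − 12.2) = 204.26 / 17.4 = 11.739 °C ≈ 11.7 °C.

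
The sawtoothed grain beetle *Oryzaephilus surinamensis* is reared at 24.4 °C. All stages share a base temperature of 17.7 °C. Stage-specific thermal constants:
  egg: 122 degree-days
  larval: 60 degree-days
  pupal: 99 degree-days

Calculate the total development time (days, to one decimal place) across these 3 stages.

41.9 days

Daily accumulation at 24.4 °C = 24.4 − 17.7 = 6.7 DD/day.
Total K = 122 + 60 + 99 = 281 DD.
Total duration = 281 / 6.7 = 41.940 ≈ 41.9 days.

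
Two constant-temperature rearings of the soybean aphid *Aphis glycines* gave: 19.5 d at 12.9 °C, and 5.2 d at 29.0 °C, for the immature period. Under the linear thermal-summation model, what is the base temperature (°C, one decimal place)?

7.0 °C

Under the model K = D·(T − T_b), so D₁·(T₁ − T_b) = D₂·(T₂ − T_b).
19.5·(12.9 − T_b) = 5.2·(29.0 − T_b)
T_b = (19.5·12.9 − 5.2·29.0) / (19.5 − 5.2) = 100.75 / 14.3 = 7.045 °C ≈ 7.0 °C.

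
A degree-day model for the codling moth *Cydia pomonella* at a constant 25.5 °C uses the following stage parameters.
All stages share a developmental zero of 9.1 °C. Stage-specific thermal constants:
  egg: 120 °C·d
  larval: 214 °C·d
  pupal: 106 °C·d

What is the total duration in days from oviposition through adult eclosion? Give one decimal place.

Daily accumulation at 25.5 °C = 25.5 − 9.1 = 16.4 DD/day.
Total K = 120 + 214 + 106 = 440 DD.
Total duration = 440 / 16.4 = 26.829 ≈ 26.8 days.

26.8 days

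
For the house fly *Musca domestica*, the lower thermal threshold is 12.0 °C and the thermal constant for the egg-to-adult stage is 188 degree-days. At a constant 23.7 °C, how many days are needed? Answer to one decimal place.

16.1 days

Daily accumulation = 23.7 − 12.0 = 11.7 DD/day.
Duration = 188 / 11.7 = 16.068 ≈ 16.1 days.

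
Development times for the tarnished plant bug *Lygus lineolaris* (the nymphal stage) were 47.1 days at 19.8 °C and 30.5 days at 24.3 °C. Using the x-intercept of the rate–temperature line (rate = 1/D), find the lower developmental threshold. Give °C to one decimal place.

11.5 °C

Under the model K = D·(T − T_b), so D₁·(T₁ − T_b) = D₂·(T₂ − T_b).
47.1·(19.8 − T_b) = 30.5·(24.3 − T_b)
T_b = (47.1·19.8 − 30.5·24.3) / (47.1 − 30.5) = 191.43 / 16.6 = 11.532 °C ≈ 11.5 °C.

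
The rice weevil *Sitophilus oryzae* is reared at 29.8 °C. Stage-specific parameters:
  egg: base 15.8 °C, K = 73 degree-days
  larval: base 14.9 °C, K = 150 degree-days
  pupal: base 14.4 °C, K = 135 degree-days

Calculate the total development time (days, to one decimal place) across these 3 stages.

egg: 73 / (29.8 − 15.8) = 73 / 14.0 = 5.214 d.
larval: 150 / (29.8 − 14.9) = 150 / 14.9 = 10.067 d.
pupal: 135 / (29.8 − 14.4) = 135 / 15.4 = 8.766 d.
Sum = 24.048 ≈ 24.0 days.

24.0 days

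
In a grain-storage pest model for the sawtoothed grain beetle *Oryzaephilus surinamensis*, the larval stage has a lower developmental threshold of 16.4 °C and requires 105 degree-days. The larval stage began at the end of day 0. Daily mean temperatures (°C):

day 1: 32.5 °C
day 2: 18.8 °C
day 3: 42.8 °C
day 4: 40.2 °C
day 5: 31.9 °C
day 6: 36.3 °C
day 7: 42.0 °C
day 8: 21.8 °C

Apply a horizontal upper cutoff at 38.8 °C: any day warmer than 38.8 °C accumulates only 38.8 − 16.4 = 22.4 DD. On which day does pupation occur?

day 7

Daily DD above 16.4 °C (capped at 22.4): 16.1, 2.4, 22.4, 22.4, 15.5, 19.9, 22.4, 5.4.
Cumulative: 16.1, 18.5, 40.9, 63.3, 78.8, 98.7, 121.1, 126.5.
The total first reaches 105 DD on day 7.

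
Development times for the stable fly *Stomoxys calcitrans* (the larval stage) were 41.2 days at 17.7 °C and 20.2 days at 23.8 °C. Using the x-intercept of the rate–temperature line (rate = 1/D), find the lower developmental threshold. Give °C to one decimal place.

11.8 °C

Under the model K = D·(T − T_b), so D₁·(T₁ − T_b) = D₂·(T₂ − T_b).
41.2·(17.7 − T_b) = 20.2·(23.8 − T_b)
T_b = (41.2·17.7 − 20.2·23.8) / (41.2 − 20.2) = 248.48 / 21.0 = 11.832 °C ≈ 11.8 °C.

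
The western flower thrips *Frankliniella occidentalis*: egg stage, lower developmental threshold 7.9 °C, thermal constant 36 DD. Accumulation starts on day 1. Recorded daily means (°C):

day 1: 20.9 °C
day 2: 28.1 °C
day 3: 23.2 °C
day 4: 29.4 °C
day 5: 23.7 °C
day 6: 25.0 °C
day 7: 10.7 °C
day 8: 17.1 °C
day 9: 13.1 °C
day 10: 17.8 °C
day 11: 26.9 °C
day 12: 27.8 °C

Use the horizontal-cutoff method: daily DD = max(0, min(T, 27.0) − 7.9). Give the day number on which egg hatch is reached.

Daily DD above 7.9 °C (capped at 19.1): 13.0, 19.1, 15.3, 19.1, 15.8, 17.1, 2.8, 9.2, 5.2, 9.9, 19.0, 19.1.
Cumulative: 13.0, 32.1, 47.4, 66.5, 82.3, 99.4, 102.2, 111.4, 116.6, 126.5, 145.5, 164.6.
The total first reaches 36 DD on day 3.

day 3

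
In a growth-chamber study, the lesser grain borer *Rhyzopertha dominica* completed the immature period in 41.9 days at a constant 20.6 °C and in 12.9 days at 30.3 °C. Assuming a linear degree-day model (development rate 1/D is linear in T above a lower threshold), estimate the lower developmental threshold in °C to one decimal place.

16.3 °C

Under the model K = D·(T − T_b), so D₁·(T₁ − T_b) = D₂·(T₂ − T_b).
41.9·(20.6 − T_b) = 12.9·(30.3 − T_b)
T_b = (41.9·20.6 − 12.9·30.3) / (41.9 − 12.9) = 472.27 / 29.0 = 16.285 °C ≈ 16.3 °C.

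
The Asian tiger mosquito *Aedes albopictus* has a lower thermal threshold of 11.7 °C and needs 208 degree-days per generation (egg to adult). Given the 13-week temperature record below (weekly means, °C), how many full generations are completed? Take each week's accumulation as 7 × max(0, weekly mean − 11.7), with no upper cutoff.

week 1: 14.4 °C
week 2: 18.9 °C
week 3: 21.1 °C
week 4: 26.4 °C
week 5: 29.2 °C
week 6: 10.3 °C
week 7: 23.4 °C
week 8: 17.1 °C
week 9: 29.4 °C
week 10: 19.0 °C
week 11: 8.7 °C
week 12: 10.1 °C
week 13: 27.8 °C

Weekly DD (7 × max(0, T̄ − 11.7)): 18.9, 50.4, 65.8, 102.9, 122.5, 0.0, 81.9, 37.8, 123.9, 51.1, 0.0, 0.0, 112.7.
Season total = 767.9 DD.
Complete generations = ⌊767.9 / 208⌋ = 3.

3 generations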